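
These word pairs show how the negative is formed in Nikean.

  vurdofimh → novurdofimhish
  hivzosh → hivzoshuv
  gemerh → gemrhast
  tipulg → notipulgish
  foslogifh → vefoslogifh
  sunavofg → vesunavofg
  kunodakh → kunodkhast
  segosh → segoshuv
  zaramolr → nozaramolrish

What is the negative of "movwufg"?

kunodakh and segosh both end in -h yet inflect differently (kunodkhast, segoshuv), so the final letter is not what conditions the rule; the second-to-last letter is.
"movwufg" has second-to-last letter 'f'. The stems whose second-to-last letter is 'f' (foslogifh → vefoslogifh, sunavofg → vesunavofg) add the prefix ve-.
The other patterns: stems whose second-to-last letter is 'k' or 'r' delete the last vowel and add -ast; stems whose second-to-last letter is 's' add -uv; stems whose second-to-last letter is 'l' or 'm' add no- … -ish around the stem.
So movwufg → vemovwufg.

vemovwufg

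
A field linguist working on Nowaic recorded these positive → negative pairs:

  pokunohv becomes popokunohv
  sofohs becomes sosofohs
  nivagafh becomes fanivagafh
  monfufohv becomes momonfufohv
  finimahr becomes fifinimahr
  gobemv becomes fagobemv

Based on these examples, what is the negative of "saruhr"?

sasaruhr

monfufohv and gobemv both end in -v yet inflect differently (momonfufohv, fagobemv), so the final letter is not what conditions the rule; the second-to-last letter is.
"saruhr" has second-to-last letter 'h'. The stems whose second-to-last letter is 'h' (finimahr → fifinimahr, monfufohv → momonfufohv, sofohs → sosofohs) repeat the first consonant+vowel as a prefix.
So saruhr → sasaruhr.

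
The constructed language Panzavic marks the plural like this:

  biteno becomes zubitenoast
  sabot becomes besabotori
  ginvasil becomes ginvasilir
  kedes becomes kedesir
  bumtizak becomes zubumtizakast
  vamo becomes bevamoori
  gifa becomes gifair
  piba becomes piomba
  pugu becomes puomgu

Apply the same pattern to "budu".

zubuduast

gifa and piba both end in -a yet inflect differently (gifair, piomba), so the final letter is not what conditions the rule; the first letter is.
"budu" begins with b-. The stems beginning with b- (bumtizak → zubumtizakast, biteno → zubitenoast) add zu- … -ast around the stem.
The other patterns: stems beginning with g- or k- add -ir; stems beginning with p- insert -om- after the first vowel; stems beginning with s- or v- add be- … -ori around the stem.
So budu → zubuduast.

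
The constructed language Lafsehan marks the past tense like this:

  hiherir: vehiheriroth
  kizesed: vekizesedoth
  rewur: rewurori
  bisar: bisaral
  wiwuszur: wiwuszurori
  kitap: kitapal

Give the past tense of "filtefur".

"filtefur" has last vowel 'u'. The stems whose last vowel is 'u' (wiwuszur → wiwuszurori, rewur → rewurori) add -ori.
The other patterns: stems whose last vowel is 'e' or 'i' add ve- … -oth around the stem; stems whose last vowel is 'a' add -al.
So filtefur → filtefurori.

filtefurori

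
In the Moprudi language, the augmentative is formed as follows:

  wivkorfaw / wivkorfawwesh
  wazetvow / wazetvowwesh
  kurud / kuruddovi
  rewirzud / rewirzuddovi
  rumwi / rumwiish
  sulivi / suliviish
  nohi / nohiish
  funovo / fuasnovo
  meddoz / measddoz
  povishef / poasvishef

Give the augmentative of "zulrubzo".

zuaslrubzo

wazetvow and funovo both have last vowel 'o' yet inflect differently (wazetvowwesh, fuasnovo), so the last vowel is not what conditions the rule; the final letter is.
"zulrubzo" ends in -o. The one such stem in the data (funovo → fuasnovo) inserts -as- after the first vowel (as do meddoz, povishef), so the same rule applies.
So zulrubzo → zuaslrubzo.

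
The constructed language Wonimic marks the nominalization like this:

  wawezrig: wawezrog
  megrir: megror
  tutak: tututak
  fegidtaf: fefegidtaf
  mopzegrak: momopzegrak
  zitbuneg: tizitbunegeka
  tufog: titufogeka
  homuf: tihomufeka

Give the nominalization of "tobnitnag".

wawezrig and zitbuneg both end in -g yet inflect differently (wawezrog, tizitbunegeka), so the final letter is not what conditions the rule; the last vowel is.
"tobnitnag" has last vowel 'a'. The stems whose last vowel is 'a' (tutak → tututak, fegidtaf → fefegidtaf, mopzegrak → momopzegrak) repeat the first consonant+vowel as a prefix.
The other patterns: stems whose last vowel is 'i' change the last vowel to 'o'; stems whose last vowel is 'e', 'o' or 'u' add ti- … -eka around the stem.
So tobnitnag → totobnitnag.

totobnitnag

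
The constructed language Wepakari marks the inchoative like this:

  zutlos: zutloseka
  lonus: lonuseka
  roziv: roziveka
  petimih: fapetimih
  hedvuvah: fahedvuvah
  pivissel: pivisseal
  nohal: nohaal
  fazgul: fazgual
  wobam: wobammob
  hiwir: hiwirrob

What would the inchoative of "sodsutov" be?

roziv and petimih both have last vowel 'i' yet inflect differently (roziveka, fapetimih), so the last vowel is not what conditions the rule; the final letter is.
"sodsutov" ends in -v. The one such stem in the data (roziv → roziveka) adds -eka, so the same rule applies.
So sodsutov → sodsutoveka.

sodsutoveka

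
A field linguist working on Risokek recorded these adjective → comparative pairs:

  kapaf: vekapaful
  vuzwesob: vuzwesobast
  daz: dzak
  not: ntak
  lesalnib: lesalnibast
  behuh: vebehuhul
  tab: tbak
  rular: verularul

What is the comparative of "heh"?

hhak

tab and vuzwesob both end in -b yet inflect differently (tbak, vuzwesobast), so the final letter is not what conditions the rule; the number of vowels is.
"heh" has 1 vowel. The stems with 1 vowel (daz → dzak, not → ntak, tab → tbak) delete the last vowel and add -ak.
The other patterns: stems with 2 vowels add ve- … -ul around the stem; stems with 3 vowels add -ast.
So heh → hhak.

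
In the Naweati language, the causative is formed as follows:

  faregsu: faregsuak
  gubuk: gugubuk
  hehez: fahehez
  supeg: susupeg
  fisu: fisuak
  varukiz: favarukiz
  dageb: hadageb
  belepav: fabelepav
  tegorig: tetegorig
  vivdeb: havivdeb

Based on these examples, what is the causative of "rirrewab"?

"rirrewab" ends in -b. The stems ending in -b (dageb → hadageb, vivdeb → havivdeb) add the prefix ha-.
So rirrewab → harirrewab.

harirrewab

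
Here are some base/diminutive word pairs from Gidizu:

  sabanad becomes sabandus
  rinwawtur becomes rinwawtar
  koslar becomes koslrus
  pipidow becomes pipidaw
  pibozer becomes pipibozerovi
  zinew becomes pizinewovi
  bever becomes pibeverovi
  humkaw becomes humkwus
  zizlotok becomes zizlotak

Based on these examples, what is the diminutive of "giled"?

koslar and bever both end in -r yet inflect differently (koslrus, pibeverovi), so the final letter is not what conditions the rule; the last vowel is.
"giled" has last vowel 'e'. The stems whose last vowel is 'e' (bever → pibeverovi, zinew → pizinewovi, pibozer → pipibozerovi) add pi- … -ovi around the stem.
So giled → pigiledovi.

pigiledovi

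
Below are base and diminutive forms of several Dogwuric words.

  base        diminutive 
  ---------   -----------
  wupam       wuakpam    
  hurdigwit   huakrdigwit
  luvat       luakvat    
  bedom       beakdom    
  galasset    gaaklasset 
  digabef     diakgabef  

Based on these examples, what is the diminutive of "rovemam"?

roakvemam

Every pair shown (wupam → wuakpam, hurdigwit → huakrdigwit, luvat → luakvat, …) follows the same rule: insert -ak- after the first vowel.
So rovemam → roakvemam.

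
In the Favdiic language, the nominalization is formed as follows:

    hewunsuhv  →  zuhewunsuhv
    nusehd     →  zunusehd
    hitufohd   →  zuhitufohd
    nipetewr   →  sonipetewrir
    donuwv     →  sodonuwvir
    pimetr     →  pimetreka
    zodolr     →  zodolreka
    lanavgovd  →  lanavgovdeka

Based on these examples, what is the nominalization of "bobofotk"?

bobofotkeka

hewunsuhv and donuwv both end in -v yet inflect differently (zuhewunsuhv, sodonuwvir), so the final letter is not what conditions the rule; the second-to-last letter is.
"bobofotk" has second-to-last letter 't'. The one such stem in the data (pimetr → pimetreka) adds -eka, so the same rule applies.
The other patterns: stems whose second-to-last letter is 'h' add the prefix zu-; stems whose second-to-last letter is 'w' add so- … -ir around the stem.
So bobofotk → bobofotkeka.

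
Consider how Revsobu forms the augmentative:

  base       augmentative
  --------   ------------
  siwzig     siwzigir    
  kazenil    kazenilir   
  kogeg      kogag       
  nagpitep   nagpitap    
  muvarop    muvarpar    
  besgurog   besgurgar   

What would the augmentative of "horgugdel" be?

horgugdal

siwzig and kogeg both end in -g yet inflect differently (siwzigir, kogag), so the final letter is not what conditions the rule; the last vowel is.
"horgugdel" has last vowel 'e'. The stems whose last vowel is 'e' (kogeg → kogag, nagpitep → nagpitap) change the last vowel to 'a'.
The other patterns: stems whose last vowel is 'i' add -ir; stems whose last vowel is 'o' delete the last vowel and add -ar.
So horgugdel → horgugdal.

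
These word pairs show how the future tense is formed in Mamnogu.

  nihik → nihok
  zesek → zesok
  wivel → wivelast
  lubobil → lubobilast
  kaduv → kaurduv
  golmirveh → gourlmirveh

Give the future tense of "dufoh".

zesek and wivel both have last vowel 'e' yet inflect differently (zesok, wivelast), so the last vowel is not what conditions the rule; the final letter is.
"dufoh" ends in -h. The one such stem in the data (golmirveh → gourlmirveh) inserts -ur- after the first vowel (as does kaduv), so the same rule applies.
The other patterns: stems ending in -k change the last vowel to 'o'; stems ending in -l add -ast.
So dufoh → duurfoh.

duurfoh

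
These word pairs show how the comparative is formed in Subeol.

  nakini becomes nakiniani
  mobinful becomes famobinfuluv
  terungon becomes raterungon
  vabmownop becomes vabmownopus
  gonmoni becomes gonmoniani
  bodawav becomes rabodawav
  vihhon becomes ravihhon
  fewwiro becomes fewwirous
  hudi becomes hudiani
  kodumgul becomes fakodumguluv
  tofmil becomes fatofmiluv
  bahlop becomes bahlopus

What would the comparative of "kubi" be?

kubiani

tofmil and gonmoni both have last vowel 'i' yet inflect differently (fatofmiluv, gonmoniani), so the last vowel is not what conditions the rule; the final letter is.
"kubi" ends in -i. The stems ending in -i (gonmoni → gonmoniani, nakini → nakiniani, hudi → hudiani) add -ani.
The other patterns: stems ending in -l add fa- … -uv around the stem; stems ending in -o or -p add -us; stems ending in -n or -v add the prefix ra-.
So kubi → kubiani.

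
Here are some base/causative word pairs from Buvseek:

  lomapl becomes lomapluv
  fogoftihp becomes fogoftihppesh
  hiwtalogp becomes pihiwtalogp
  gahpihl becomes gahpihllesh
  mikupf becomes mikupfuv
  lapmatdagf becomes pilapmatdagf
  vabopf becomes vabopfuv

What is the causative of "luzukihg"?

"luzukihg" has second-to-last letter 'h'. The stems whose second-to-last letter is 'h' (gahpihl → gahpihllesh, fogoftihp → fogoftihppesh) double the final consonant and add -esh.
So luzukihg → luzukihggesh.

luzukihggesh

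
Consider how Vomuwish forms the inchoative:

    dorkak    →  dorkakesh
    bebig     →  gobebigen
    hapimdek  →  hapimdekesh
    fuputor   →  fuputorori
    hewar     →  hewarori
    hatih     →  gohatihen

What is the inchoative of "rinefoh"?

gorinefohen

hewar and dorkak both have last vowel 'a' yet inflect differently (hewarori, dorkakesh), so the last vowel is not what conditions the rule; the final letter is.
"rinefoh" ends in -h. The one such stem in the data (hatih → gohatihen) adds go- … -en around the stem, so the same rule applies.
The other patterns: stems ending in -r add -ori; stems ending in -k add -esh.
So rinefoh → gorinefohen.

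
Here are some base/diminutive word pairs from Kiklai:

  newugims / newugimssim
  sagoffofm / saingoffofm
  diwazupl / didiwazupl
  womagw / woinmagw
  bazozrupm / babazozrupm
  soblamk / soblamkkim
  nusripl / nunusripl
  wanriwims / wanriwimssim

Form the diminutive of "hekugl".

bazozrupm and sagoffofm both end in -m yet inflect differently (babazozrupm, saingoffofm), so the final letter is not what conditions the rule; the second-to-last letter is.
"hekugl" has second-to-last letter 'g'. The one such stem in the data (womagw → woinmagw) inserts -in- after the first vowel (as does sagoffofm), so the same rule applies.
The other patterns: stems whose second-to-last letter is 'p' repeat the first consonant+vowel as a prefix; stems whose second-to-last letter is 'm' double the final consonant and add -im.
So hekugl → heinkugl.

heinkugl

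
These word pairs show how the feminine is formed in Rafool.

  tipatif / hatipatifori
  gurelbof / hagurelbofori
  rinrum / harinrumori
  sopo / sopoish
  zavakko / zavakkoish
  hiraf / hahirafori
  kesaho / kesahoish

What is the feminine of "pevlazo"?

sopo and gurelbof both have last vowel 'o' yet inflect differently (sopoish, hagurelbofori), so the last vowel is not what conditions the rule; the final letter is.
"pevlazo" ends in -o. The stems ending in -o (sopo → sopoish, zavakko → zavakkoish, kesaho → kesahoish) add -ish.
The other pattern: stems ending in -f or -m add ha- … -ori around the stem.
So pevlazo → pevlazoish.

pevlazoish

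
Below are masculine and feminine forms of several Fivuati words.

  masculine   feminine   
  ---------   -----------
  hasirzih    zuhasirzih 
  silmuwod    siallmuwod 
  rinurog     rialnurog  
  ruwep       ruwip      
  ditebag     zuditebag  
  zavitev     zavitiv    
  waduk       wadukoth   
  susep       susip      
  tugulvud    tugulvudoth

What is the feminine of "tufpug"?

tufpugoth

tugulvud and silmuwod both end in -d yet inflect differently (tugulvudoth, siallmuwod), so the final letter is not what conditions the rule; the last vowel is.
"tufpug" has last vowel 'u'. The stems whose last vowel is 'u' (waduk → wadukoth, tugulvud → tugulvudoth) add -oth.
So tufpug → tufpugoth.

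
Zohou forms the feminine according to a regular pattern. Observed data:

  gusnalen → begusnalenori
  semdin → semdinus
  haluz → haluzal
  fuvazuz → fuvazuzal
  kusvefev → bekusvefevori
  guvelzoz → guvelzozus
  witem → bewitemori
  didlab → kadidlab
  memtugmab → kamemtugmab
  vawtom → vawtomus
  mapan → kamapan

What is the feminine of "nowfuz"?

nowfuzal

gusnalen and mapan both end in -n yet inflect differently (begusnalenori, kamapan), so the final letter is not what conditions the rule; the last vowel is.
"nowfuz" has last vowel 'u'. The stems whose last vowel is 'u' (haluz → haluzal, fuvazuz → fuvazuzal) add -al.
The other patterns: stems whose last vowel is 'e' add be- … -ori around the stem; stems whose last vowel is 'a' add the prefix ka-; stems whose last vowel is 'i' or 'o' add -us.
So nowfuz → nowfuzal.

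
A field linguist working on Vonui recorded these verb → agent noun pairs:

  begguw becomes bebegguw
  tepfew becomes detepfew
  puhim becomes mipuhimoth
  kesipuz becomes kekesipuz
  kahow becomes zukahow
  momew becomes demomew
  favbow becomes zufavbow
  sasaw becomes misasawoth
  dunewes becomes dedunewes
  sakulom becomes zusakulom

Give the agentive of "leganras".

favbow and begguw both end in -w yet inflect differently (zufavbow, bebegguw), so the final letter is not what conditions the rule; the last vowel is.
"leganras" has last vowel 'a'. The one such stem in the data (sasaw → misasawoth) adds mi- … -oth around the stem, so the same rule applies.
The other patterns: stems whose last vowel is 'o' add the prefix zu-; stems whose last vowel is 'u' repeat the first consonant+vowel as a prefix; stems whose last vowel is 'e' add the prefix de-.
So leganras → mileganrasoth.

mileganrasoth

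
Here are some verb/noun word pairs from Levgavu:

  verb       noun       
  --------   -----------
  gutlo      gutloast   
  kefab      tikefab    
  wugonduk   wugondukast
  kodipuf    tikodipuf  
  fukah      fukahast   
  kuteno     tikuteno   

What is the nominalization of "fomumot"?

kuteno and gutlo both end in -o yet inflect differently (tikuteno, gutloast), so the final letter is not what conditions the rule; the first letter is.
"fomumot" begins with f-. The one such stem in the data (fukah → fukahast) adds -ast, so the same rule applies.
The other pattern: stems beginning with k- add the prefix ti-.
So fomumot → fomumotast.

fomumotast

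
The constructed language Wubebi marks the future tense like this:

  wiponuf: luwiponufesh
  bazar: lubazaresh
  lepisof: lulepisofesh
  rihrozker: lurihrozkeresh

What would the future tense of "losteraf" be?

Every pair shown (wiponuf → luwiponufesh, bazar → lubazaresh, lepisof → lulepisofesh, …) follows the same rule: add lu- … -esh around the stem.
So losteraf → lulosterafesh.

lulosterafesh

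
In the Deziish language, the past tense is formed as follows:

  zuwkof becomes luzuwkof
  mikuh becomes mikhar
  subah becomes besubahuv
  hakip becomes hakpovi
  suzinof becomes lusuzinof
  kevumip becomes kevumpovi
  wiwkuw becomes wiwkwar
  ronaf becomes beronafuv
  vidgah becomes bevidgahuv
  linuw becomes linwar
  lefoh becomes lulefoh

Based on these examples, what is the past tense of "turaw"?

beturawuv

"turaw" has last vowel 'a'. The stems whose last vowel is 'a' (vidgah → bevidgahuv, ronaf → beronafuv, subah → besubahuv) add be- … -uv around the stem.
The other patterns: stems whose last vowel is 'i' delete the last vowel and add -ovi; stems whose last vowel is 'u' delete the last vowel and add -ar; stems whose last vowel is 'o' add the prefix lu-.
So turaw → beturawuv.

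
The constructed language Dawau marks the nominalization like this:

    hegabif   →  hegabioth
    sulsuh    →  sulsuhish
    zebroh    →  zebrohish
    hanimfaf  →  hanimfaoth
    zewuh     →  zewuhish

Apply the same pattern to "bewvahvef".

bewvahveoth

"bewvahvef" ends in -f. The stems ending in -f (hegabif → hegabioth, hanimfaf → hanimfaoth) drop the final letter and add -oth.
The other pattern: stems ending in -h add -ish.
So bewvahvef → bewvahveoth.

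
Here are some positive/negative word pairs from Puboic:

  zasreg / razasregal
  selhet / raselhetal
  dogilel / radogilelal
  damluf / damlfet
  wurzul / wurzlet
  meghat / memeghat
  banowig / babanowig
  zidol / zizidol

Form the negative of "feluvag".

dogilel and wurzul both end in -l yet inflect differently (radogilelal, wurzlet), so the final letter is not what conditions the rule; the last vowel is.
"feluvag" has last vowel 'a'. The one such stem in the data (meghat → memeghat) repeats the first consonant+vowel as a prefix (as do banowig, zidol), so the same rule applies.
The other patterns: stems whose last vowel is 'e' add ra- … -al around the stem; stems whose last vowel is 'u' delete the last vowel and add -et.
So feluvag → fefeluvag.

fefeluvag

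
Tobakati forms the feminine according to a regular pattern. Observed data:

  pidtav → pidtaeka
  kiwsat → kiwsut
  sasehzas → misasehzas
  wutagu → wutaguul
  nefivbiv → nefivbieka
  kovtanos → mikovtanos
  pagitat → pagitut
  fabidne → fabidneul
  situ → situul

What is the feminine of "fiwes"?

"fiwes" ends in -s. The stems ending in -s (kovtanos → mikovtanos, sasehzas → misasehzas) add the prefix mi-.
The other patterns: stems ending in -v drop the final letter and add -eka; stems ending in -t change the last vowel to 'u'; stems ending in -e or -u add -ul.
So fiwes → mifiwes.

mifiwes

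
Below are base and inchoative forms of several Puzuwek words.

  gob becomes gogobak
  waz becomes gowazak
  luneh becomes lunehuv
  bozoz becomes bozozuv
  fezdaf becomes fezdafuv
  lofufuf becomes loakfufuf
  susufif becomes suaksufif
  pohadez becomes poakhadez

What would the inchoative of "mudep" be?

mudepuv

waz and bozoz both end in -z yet inflect differently (gowazak, bozozuv), so the final letter is not what conditions the rule; the number of vowels is.
"mudep" has 2 vowels. The stems with 2 vowels (luneh → lunehuv, bozoz → bozozuv, fezdaf → fezdafuv) add -uv.
So mudep → mudepuv.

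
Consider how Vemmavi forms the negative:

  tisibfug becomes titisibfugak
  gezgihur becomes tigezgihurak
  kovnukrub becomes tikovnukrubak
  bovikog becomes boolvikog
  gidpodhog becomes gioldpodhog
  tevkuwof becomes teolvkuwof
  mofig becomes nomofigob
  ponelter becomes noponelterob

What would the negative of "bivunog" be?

tisibfug and bovikog both end in -g yet inflect differently (titisibfugak, boolvikog), so the final letter is not what conditions the rule; the last vowel is.
"bivunog" has last vowel 'o'. The stems whose last vowel is 'o' (bovikog → boolvikog, gidpodhog → gioldpodhog, tevkuwof → teolvkuwof) insert -ol- after the first vowel.
The other patterns: stems whose last vowel is 'u' add ti- … -ak around the stem; stems whose last vowel is 'e' or 'i' add no- … -ob around the stem.
So bivunog → biolvunog.

biolvunog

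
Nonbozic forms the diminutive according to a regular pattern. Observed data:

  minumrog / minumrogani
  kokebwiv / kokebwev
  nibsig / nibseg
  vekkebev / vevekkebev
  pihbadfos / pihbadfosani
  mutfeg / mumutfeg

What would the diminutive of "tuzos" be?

"tuzos" has last vowel 'o'. The stems whose last vowel is 'o' (pihbadfos → pihbadfosani, minumrog → minumrogani) add -ani.
So tuzos → tuzosani.

tuzosani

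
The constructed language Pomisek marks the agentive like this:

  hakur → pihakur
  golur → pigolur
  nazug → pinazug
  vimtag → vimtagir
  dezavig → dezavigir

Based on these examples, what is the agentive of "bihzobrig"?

bihzobrigir

nazug and vimtag both end in -g yet inflect differently (pinazug, vimtagir), so the final letter is not what conditions the rule; the last vowel is.
"bihzobrig" has last vowel 'i'. The one such stem in the data (dezavig → dezavigir) adds -ir, so the same rule applies.
So bihzobrig → bihzobrigir.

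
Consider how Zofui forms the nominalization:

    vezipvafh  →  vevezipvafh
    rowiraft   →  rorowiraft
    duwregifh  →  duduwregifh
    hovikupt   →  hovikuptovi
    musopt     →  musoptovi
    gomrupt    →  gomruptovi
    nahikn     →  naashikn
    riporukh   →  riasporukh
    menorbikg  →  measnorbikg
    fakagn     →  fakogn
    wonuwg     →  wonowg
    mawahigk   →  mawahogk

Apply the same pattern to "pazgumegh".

pazgumogh

rowiraft and hovikupt both end in -t yet inflect differently (rorowiraft, hovikuptovi), so the final letter is not what conditions the rule; the second-to-last letter is.
"pazgumegh" has second-to-last letter 'g'. The stems whose second-to-last letter is 'g' (fakagn → fakogn, mawahigk → mawahogk) change the last vowel to 'o'.
So pazgumegh → pazgumogh.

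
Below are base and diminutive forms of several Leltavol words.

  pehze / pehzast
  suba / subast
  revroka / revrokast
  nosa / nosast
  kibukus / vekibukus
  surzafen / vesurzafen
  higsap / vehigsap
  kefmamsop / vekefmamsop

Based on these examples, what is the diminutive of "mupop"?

pehze and surzafen both have last vowel 'e' yet inflect differently (pehzast, vesurzafen), so the last vowel is not what conditions the rule; whether the stem ends in a vowel or a consonant is.
"mupop" ends in a consonant. The stems ending in a consonant (kibukus → vekibukus, surzafen → vesurzafen, higsap → vehigsap) add the prefix ve-.
The other pattern: stems ending in a vowel drop the final letter and add -ast.
So mupop → vemupop.

vemupop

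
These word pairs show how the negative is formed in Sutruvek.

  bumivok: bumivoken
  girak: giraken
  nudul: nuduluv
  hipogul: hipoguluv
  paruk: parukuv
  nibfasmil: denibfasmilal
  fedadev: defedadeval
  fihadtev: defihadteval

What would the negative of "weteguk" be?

wetegukuv

bumivok and paruk both end in -k yet inflect differently (bumivoken, parukuv), so the final letter is not what conditions the rule; the last vowel is.
"weteguk" has last vowel 'u'. The stems whose last vowel is 'u' (nudul → nuduluv, hipogul → hipoguluv, paruk → parukuv) add -uv.
The other patterns: stems whose last vowel is 'a' or 'o' add -en; stems whose last vowel is 'e' or 'i' add de- … -al around the stem.
So weteguk → wetegukuv.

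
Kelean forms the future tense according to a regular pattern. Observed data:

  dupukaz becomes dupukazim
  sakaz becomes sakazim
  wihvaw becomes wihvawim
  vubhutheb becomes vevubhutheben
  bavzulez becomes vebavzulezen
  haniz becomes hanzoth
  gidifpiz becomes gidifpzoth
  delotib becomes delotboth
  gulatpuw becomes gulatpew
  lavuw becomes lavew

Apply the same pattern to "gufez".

vegufezen

dupukaz and bavzulez both end in -z yet inflect differently (dupukazim, vebavzulezen), so the final letter is not what conditions the rule; the last vowel is.
"gufez" has last vowel 'e'. The stems whose last vowel is 'e' (vubhutheb → vevubhutheben, bavzulez → vebavzulezen) add ve- … -en around the stem.
So gufez → vegufezen.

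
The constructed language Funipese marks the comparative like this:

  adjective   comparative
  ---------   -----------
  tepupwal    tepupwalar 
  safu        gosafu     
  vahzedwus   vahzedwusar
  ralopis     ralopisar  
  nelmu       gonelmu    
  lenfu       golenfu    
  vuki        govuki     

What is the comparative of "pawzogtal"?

vahzedwus and nelmu both have last vowel 'u' yet inflect differently (vahzedwusar, gonelmu), so the last vowel is not what conditions the rule; whether the stem ends in a vowel or a consonant is.
"pawzogtal" ends in a consonant. The stems ending in a consonant (tepupwal → tepupwalar, ralopis → ralopisar, vahzedwus → vahzedwusar) add -ar.
The other pattern: stems ending in a vowel add the prefix go-.
So pawzogtal → pawzogtalar.

pawzogtalar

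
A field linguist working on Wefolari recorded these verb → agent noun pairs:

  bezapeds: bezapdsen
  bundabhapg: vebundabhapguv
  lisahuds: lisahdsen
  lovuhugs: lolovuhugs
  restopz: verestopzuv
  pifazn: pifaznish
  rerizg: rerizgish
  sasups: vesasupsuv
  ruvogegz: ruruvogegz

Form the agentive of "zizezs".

lisahuds and sasups both end in -s yet inflect differently (lisahdsen, vesasupsuv), so the final letter is not what conditions the rule; the second-to-last letter is.
"zizezs" has second-to-last letter 'z'. The stems whose second-to-last letter is 'z' (pifazn → pifaznish, rerizg → rerizgish) add -ish.
So zizezs → zizezsish.

zizezsish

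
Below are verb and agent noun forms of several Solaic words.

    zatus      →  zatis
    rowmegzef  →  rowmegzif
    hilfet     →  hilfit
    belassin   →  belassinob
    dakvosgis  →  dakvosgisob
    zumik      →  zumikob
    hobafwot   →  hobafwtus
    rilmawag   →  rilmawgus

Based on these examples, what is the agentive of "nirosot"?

zatus and dakvosgis both end in -s yet inflect differently (zatis, dakvosgisob), so the final letter is not what conditions the rule; the last vowel is.
"nirosot" has last vowel 'o'. The one such stem in the data (hobafwot → hobafwtus) deletes the last vowel and adds -us (as does rilmawag), so the same rule applies.
The other patterns: stems whose last vowel is 'e' or 'u' change the last vowel to 'i'; stems whose last vowel is 'i' add -ob.
So nirosot → nirostus.

nirostus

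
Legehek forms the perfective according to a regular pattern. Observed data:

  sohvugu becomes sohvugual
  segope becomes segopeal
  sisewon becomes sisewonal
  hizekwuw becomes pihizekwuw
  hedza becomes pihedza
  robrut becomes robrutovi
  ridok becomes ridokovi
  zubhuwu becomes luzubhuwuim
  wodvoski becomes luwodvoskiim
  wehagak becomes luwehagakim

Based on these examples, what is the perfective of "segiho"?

sohvugu and zubhuwu both end in -u yet inflect differently (sohvugual, luzubhuwuim), so the final letter is not what conditions the rule; the first letter is.
"segiho" begins with s-. The stems beginning with s- (sohvugu → sohvugual, segope → segopeal, sisewon → sisewonal) add -al.
The other patterns: stems beginning with h- add the prefix pi-; stems beginning with r- add -ovi; stems beginning with w- or z- add lu- … -im around the stem.
So segiho → segihoal.

segihoal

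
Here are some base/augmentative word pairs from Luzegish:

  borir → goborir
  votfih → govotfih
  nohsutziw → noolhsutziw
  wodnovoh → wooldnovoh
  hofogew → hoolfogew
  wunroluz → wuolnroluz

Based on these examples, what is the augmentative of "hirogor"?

hiolrogor

votfih and wodnovoh both end in -h yet inflect differently (govotfih, wooldnovoh), so the final letter is not what conditions the rule; the number of vowels is.
"hirogor" has 3 vowels. The stems with 3 vowels (nohsutziw → noolhsutziw, wodnovoh → wooldnovoh, hofogew → hoolfogew) insert -ol- after the first vowel.
The other pattern: stems with 2 vowels add the prefix go-.
So hirogor → hiolrogor.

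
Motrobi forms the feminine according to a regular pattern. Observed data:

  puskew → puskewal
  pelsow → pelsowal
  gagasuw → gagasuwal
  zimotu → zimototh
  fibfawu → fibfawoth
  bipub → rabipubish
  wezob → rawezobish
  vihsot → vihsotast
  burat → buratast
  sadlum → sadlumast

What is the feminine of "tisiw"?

tisiwal

"tisiw" ends in -w. The stems ending in -w (puskew → puskewal, pelsow → pelsowal, gagasuw → gagasuwal) add -al.
So tisiw → tisiwal.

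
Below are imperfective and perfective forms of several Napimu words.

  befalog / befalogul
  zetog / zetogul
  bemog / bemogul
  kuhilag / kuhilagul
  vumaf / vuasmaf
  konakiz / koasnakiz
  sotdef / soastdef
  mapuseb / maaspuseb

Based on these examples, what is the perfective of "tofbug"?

kuhilag and vumaf both have last vowel 'a' yet inflect differently (kuhilagul, vuasmaf), so the last vowel is not what conditions the rule; the final letter is.
"tofbug" ends in -g. The stems ending in -g (befalog → befalogul, zetog → zetogul, bemog → bemogul) add -ul.
The other pattern: stems ending in -b, -f or -z insert -as- after the first vowel.
So tofbug → tofbugul.

tofbugul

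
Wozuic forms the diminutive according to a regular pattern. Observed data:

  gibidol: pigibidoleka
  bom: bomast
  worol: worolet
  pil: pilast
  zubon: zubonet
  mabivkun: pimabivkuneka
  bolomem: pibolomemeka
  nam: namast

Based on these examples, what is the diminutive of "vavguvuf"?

pil and worol both end in -l yet inflect differently (pilast, worolet), so the final letter is not what conditions the rule; the number of vowels is.
"vavguvuf" has 3 vowels. The stems with 3 vowels (bolomem → pibolomemeka, mabivkun → pimabivkuneka, gibidol → pigibidoleka) add pi- … -eka around the stem.
The other patterns: stems with 1 vowel add -ast; stems with 2 vowels add -et.
So vavguvuf → pivavguvufeka.

pivavguvufeka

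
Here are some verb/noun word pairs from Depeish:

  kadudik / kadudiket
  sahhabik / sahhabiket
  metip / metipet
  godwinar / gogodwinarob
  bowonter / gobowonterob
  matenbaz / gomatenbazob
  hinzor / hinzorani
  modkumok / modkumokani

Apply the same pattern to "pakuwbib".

pakuwbibet

godwinar and hinzor both end in -r yet inflect differently (gogodwinarob, hinzorani), so the final letter is not what conditions the rule; the last vowel is.
"pakuwbib" has last vowel 'i'. The stems whose last vowel is 'i' (kadudik → kadudiket, sahhabik → sahhabiket, metip → metipet) add -et.
So pakuwbib → pakuwbibet.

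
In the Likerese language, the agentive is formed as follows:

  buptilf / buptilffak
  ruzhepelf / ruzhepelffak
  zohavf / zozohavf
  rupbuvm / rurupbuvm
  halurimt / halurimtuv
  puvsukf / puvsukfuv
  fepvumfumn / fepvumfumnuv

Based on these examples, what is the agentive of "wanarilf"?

wanarilffak

"wanarilf" has second-to-last letter 'l'. The stems whose second-to-last letter is 'l' (buptilf → buptilffak, ruzhepelf → ruzhepelffak) double the final consonant and add -ak.
The other patterns: stems whose second-to-last letter is 'v' repeat the first consonant+vowel as a prefix; stems whose second-to-last letter is 'k' or 'm' add -uv.
So wanarilf → wanarilffak.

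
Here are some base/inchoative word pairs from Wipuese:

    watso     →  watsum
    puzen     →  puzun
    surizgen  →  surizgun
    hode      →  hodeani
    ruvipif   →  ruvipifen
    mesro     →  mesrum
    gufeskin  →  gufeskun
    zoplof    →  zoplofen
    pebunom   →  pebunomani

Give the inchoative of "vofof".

vofofen

"vofof" ends in -f. The stems ending in -f (ruvipif → ruvipifen, zoplof → zoplofen) add -en.
So vofof → vofofen.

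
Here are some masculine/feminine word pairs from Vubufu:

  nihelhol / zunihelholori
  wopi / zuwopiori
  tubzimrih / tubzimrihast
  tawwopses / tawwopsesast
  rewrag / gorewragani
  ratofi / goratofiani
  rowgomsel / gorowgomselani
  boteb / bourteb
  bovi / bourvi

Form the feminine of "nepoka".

wopi and ratofi both end in -i yet inflect differently (zuwopiori, goratofiani), so the final letter is not what conditions the rule; the first letter is.
"nepoka" begins with n-. The one such stem in the data (nihelhol → zunihelholori) adds zu- … -ori around the stem, so the same rule applies.
So nepoka → zunepokaori.

zunepokaori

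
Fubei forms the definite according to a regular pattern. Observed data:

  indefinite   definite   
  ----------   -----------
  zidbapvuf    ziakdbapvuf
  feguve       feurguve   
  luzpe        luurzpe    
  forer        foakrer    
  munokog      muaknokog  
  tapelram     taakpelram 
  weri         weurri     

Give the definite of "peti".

peurti

feguve and forer both have last vowel 'e' yet inflect differently (feurguve, foakrer), so the last vowel is not what conditions the rule; whether the stem ends in a vowel or a consonant is.
"peti" ends in a vowel. The stems ending in a vowel (weri → weurri, feguve → feurguve, luzpe → luurzpe) insert -ur- after the first vowel.
So peti → peurti.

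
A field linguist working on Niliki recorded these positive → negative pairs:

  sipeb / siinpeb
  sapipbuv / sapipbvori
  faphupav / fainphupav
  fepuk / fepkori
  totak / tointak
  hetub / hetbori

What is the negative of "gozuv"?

sapipbuv and faphupav both end in -v yet inflect differently (sapipbvori, fainphupav), so the final letter is not what conditions the rule; the last vowel is.
"gozuv" has last vowel 'u'. The stems whose last vowel is 'u' (sapipbuv → sapipbvori, fepuk → fepkori, hetub → hetbori) delete the last vowel and add -ori.
So gozuv → gozvori.

gozvori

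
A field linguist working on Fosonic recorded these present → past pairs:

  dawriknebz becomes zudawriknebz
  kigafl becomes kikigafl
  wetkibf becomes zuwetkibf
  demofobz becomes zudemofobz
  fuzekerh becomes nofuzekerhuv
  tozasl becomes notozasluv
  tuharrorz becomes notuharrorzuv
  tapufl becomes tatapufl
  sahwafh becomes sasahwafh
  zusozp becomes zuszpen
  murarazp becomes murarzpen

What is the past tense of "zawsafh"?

tapufl and tozasl both end in -l yet inflect differently (tatapufl, notozasluv), so the final letter is not what conditions the rule; the second-to-last letter is.
"zawsafh" has second-to-last letter 'f'. The stems whose second-to-last letter is 'f' (sahwafh → sasahwafh, tapufl → tatapufl, kigafl → kikigafl) repeat the first consonant+vowel as a prefix.
The other patterns: stems whose second-to-last letter is 'b' add the prefix zu-; stems whose second-to-last letter is 'r' or 's' add no- … -uv around the stem; stems whose second-to-last letter is 'z' delete the last vowel and add -en.
So zawsafh → zazawsafh.

zazawsafh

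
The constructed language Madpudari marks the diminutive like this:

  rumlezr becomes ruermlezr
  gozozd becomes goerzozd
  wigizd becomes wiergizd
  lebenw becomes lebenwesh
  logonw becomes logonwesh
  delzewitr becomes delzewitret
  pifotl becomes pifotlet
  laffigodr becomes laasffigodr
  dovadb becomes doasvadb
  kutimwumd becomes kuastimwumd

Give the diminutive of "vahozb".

vaerhozb

"vahozb" has second-to-last letter 'z'. The stems whose second-to-last letter is 'z' (rumlezr → ruermlezr, gozozd → goerzozd, wigizd → wiergizd) insert -er- after the first vowel.
So vahozb → vaerhozb.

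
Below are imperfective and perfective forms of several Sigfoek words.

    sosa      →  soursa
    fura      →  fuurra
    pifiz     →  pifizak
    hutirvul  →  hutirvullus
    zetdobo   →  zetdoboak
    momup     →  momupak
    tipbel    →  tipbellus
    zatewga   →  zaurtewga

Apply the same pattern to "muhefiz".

"muhefiz" ends in -z. The one such stem in the data (pifiz → pifizak) adds -ak, so the same rule applies.
The other patterns: stems ending in -a insert -ur- after the first vowel; stems ending in -l double the final consonant and add -us.
So muhefiz → muhefizak.

muhefizak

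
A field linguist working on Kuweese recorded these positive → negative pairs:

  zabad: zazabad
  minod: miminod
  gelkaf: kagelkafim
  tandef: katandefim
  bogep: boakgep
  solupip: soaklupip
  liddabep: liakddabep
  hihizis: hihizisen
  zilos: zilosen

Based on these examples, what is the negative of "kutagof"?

"kutagof" ends in -f. The stems ending in -f (gelkaf → kagelkafim, tandef → katandefim) add ka- … -im around the stem.
The other patterns: stems ending in -d repeat the first consonant+vowel as a prefix; stems ending in -p insert -ak- after the first vowel; stems ending in -s add -en.
So kutagof → kakutagofim.

kakutagofim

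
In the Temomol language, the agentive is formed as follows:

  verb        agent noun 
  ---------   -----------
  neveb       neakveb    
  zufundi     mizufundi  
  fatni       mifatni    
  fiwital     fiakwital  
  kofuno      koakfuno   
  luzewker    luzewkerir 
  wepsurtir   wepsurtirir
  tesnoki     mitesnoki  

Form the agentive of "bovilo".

fatni and wepsurtir both have last vowel 'i' yet inflect differently (mifatni, wepsurtirir), so the last vowel is not what conditions the rule; the final letter is.
"bovilo" ends in -o. The one such stem in the data (kofuno → koakfuno) inserts -ak- after the first vowel (as do fiwital, neveb), so the same rule applies.
The other patterns: stems ending in -i add the prefix mi-; stems ending in -r add -ir.
So bovilo → boakvilo.

boakvilo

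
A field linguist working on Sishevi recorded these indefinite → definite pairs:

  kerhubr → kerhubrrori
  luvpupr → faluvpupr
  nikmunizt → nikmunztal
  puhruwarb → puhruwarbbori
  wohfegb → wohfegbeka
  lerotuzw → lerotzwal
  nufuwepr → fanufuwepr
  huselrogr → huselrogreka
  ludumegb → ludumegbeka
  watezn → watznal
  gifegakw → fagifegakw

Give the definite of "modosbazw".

lerotuzw and gifegakw both end in -w yet inflect differently (lerotzwal, fagifegakw), so the final letter is not what conditions the rule; the second-to-last letter is.
"modosbazw" has second-to-last letter 'z'. The stems whose second-to-last letter is 'z' (lerotuzw → lerotzwal, nikmunizt → nikmunztal, watezn → watznal) delete the last vowel and add -al.
The other patterns: stems whose second-to-last letter is 'k' or 'p' add the prefix fa-; stems whose second-to-last letter is 'g' add -eka; stems whose second-to-last letter is 'b' or 'r' double the final consonant and add -ori.
So modosbazw → modosbzwal.

modosbzwal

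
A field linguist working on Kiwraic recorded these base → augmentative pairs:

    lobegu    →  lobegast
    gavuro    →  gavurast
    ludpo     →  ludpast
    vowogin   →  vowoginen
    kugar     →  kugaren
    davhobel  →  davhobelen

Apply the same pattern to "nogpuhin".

nogpuhinen

lobegu and vowogin both have 3 vowels yet inflect differently (lobegast, vowoginen), so the number of vowels is not what conditions the rule; whether the stem ends in a vowel or a consonant is.
"nogpuhin" ends in a consonant. The stems ending in a consonant (vowogin → vowoginen, kugar → kugaren, davhobel → davhobelen) add -en.
The other pattern: stems ending in a vowel drop the final letter and add -ast.
So nogpuhin → nogpuhinen.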